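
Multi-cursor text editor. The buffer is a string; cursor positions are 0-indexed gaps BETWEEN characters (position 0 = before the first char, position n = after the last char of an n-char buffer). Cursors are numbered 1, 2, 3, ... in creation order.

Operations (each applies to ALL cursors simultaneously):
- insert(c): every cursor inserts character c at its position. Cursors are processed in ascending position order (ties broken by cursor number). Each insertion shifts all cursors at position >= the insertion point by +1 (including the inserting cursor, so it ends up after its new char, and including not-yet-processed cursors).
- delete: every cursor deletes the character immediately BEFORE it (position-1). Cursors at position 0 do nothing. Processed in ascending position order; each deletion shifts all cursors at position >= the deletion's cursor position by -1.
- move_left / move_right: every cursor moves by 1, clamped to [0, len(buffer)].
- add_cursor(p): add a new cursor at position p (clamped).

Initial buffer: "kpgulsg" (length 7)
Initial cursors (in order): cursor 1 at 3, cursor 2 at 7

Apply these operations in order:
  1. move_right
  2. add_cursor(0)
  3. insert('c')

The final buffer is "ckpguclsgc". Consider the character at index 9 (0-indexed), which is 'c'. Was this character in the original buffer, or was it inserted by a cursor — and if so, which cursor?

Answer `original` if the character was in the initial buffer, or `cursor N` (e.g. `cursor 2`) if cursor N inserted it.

After op 1 (move_right): buffer="kpgulsg" (len 7), cursors c1@4 c2@7, authorship .......
After op 2 (add_cursor(0)): buffer="kpgulsg" (len 7), cursors c3@0 c1@4 c2@7, authorship .......
After op 3 (insert('c')): buffer="ckpguclsgc" (len 10), cursors c3@1 c1@6 c2@10, authorship 3....1...2
Authorship (.=original, N=cursor N): 3 . . . . 1 . . . 2
Index 9: author = 2

Answer: cursor 2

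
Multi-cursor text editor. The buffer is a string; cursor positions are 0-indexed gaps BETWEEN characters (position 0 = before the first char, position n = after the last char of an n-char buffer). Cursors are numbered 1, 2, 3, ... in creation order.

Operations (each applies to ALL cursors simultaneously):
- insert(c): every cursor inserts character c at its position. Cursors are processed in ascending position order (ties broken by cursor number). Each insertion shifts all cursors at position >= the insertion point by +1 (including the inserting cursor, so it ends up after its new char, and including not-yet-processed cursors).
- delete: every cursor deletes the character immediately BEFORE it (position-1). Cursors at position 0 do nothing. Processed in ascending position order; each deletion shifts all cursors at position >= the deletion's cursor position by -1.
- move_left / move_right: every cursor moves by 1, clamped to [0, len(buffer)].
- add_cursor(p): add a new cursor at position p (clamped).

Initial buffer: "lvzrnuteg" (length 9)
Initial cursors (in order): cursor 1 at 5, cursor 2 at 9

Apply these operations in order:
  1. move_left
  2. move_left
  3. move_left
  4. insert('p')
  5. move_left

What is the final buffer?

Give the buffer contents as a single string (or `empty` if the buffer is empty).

Answer: lvpzrnupteg

Derivation:
After op 1 (move_left): buffer="lvzrnuteg" (len 9), cursors c1@4 c2@8, authorship .........
After op 2 (move_left): buffer="lvzrnuteg" (len 9), cursors c1@3 c2@7, authorship .........
After op 3 (move_left): buffer="lvzrnuteg" (len 9), cursors c1@2 c2@6, authorship .........
After op 4 (insert('p')): buffer="lvpzrnupteg" (len 11), cursors c1@3 c2@8, authorship ..1....2...
After op 5 (move_left): buffer="lvpzrnupteg" (len 11), cursors c1@2 c2@7, authorship ..1....2...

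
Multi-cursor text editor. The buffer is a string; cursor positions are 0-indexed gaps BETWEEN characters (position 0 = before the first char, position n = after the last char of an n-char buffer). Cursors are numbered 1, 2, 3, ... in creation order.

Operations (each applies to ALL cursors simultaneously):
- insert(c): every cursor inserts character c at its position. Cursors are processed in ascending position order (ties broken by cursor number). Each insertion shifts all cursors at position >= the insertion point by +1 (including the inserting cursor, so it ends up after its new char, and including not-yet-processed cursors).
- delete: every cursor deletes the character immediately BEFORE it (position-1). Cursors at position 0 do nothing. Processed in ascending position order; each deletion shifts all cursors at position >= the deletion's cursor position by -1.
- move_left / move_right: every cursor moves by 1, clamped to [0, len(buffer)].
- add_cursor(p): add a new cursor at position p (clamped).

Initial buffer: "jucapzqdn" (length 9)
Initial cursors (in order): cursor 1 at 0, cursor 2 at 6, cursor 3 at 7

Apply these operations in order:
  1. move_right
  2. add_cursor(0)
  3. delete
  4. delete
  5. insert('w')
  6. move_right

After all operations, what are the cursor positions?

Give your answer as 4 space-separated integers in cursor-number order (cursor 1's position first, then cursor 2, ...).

Answer: 3 8 8 3

Derivation:
After op 1 (move_right): buffer="jucapzqdn" (len 9), cursors c1@1 c2@7 c3@8, authorship .........
After op 2 (add_cursor(0)): buffer="jucapzqdn" (len 9), cursors c4@0 c1@1 c2@7 c3@8, authorship .........
After op 3 (delete): buffer="ucapzn" (len 6), cursors c1@0 c4@0 c2@5 c3@5, authorship ......
After op 4 (delete): buffer="ucan" (len 4), cursors c1@0 c4@0 c2@3 c3@3, authorship ....
After op 5 (insert('w')): buffer="wwucawwn" (len 8), cursors c1@2 c4@2 c2@7 c3@7, authorship 14...23.
After op 6 (move_right): buffer="wwucawwn" (len 8), cursors c1@3 c4@3 c2@8 c3@8, authorship 14...23.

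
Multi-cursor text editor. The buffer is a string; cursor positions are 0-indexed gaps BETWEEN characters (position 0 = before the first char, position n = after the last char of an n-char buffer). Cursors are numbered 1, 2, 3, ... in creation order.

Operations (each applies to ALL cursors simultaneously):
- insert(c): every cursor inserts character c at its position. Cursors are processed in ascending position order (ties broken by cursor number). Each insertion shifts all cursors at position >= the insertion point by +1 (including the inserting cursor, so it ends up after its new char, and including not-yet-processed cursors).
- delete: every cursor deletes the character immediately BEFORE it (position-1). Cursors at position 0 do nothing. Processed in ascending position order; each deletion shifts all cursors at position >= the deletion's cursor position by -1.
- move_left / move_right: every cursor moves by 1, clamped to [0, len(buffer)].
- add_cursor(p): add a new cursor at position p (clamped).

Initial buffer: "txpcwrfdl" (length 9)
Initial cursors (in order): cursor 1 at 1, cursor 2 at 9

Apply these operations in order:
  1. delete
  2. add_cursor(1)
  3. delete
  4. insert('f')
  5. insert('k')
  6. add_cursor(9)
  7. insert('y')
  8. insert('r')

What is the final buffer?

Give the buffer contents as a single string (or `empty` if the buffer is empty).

Answer: ffkkyyrrpcwrfyrfkyr

Derivation:
After op 1 (delete): buffer="xpcwrfd" (len 7), cursors c1@0 c2@7, authorship .......
After op 2 (add_cursor(1)): buffer="xpcwrfd" (len 7), cursors c1@0 c3@1 c2@7, authorship .......
After op 3 (delete): buffer="pcwrf" (len 5), cursors c1@0 c3@0 c2@5, authorship .....
After op 4 (insert('f')): buffer="ffpcwrff" (len 8), cursors c1@2 c3@2 c2@8, authorship 13.....2
After op 5 (insert('k')): buffer="ffkkpcwrffk" (len 11), cursors c1@4 c3@4 c2@11, authorship 1313.....22
After op 6 (add_cursor(9)): buffer="ffkkpcwrffk" (len 11), cursors c1@4 c3@4 c4@9 c2@11, authorship 1313.....22
After op 7 (insert('y')): buffer="ffkkyypcwrfyfky" (len 15), cursors c1@6 c3@6 c4@12 c2@15, authorship 131313.....4222
After op 8 (insert('r')): buffer="ffkkyyrrpcwrfyrfkyr" (len 19), cursors c1@8 c3@8 c4@15 c2@19, authorship 13131313.....442222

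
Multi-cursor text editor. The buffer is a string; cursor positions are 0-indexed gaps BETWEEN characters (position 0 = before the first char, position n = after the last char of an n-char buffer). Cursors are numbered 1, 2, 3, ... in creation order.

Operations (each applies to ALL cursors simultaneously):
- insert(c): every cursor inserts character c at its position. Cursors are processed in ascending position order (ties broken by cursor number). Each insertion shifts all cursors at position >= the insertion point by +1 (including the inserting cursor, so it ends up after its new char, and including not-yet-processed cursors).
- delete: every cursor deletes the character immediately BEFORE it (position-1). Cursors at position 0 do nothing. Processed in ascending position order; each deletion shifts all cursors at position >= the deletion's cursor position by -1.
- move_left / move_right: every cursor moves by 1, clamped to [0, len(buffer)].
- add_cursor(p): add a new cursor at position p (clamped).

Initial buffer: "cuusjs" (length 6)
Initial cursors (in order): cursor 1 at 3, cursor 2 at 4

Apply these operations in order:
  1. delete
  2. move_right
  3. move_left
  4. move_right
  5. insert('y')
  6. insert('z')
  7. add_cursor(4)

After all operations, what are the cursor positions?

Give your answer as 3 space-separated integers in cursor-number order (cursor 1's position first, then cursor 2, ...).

Answer: 7 7 4

Derivation:
After op 1 (delete): buffer="cujs" (len 4), cursors c1@2 c2@2, authorship ....
After op 2 (move_right): buffer="cujs" (len 4), cursors c1@3 c2@3, authorship ....
After op 3 (move_left): buffer="cujs" (len 4), cursors c1@2 c2@2, authorship ....
After op 4 (move_right): buffer="cujs" (len 4), cursors c1@3 c2@3, authorship ....
After op 5 (insert('y')): buffer="cujyys" (len 6), cursors c1@5 c2@5, authorship ...12.
After op 6 (insert('z')): buffer="cujyyzzs" (len 8), cursors c1@7 c2@7, authorship ...1212.
After op 7 (add_cursor(4)): buffer="cujyyzzs" (len 8), cursors c3@4 c1@7 c2@7, authorship ...1212.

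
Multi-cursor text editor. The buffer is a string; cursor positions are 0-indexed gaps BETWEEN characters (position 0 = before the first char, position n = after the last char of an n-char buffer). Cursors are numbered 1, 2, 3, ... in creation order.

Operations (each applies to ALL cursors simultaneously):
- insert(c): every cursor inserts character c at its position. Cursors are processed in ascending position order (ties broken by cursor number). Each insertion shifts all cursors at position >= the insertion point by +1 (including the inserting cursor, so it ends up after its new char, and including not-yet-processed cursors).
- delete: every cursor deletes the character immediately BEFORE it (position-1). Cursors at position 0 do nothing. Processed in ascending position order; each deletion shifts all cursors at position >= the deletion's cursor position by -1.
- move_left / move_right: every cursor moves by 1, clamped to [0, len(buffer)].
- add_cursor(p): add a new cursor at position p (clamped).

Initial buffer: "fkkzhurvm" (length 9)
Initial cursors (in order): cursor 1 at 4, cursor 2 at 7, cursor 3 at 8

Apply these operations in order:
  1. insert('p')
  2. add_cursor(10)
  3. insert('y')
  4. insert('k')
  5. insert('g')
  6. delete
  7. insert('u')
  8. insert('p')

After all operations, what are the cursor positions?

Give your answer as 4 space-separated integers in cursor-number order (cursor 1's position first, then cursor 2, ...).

Answer: 9 17 27 22

Derivation:
After op 1 (insert('p')): buffer="fkkzphurpvpm" (len 12), cursors c1@5 c2@9 c3@11, authorship ....1...2.3.
After op 2 (add_cursor(10)): buffer="fkkzphurpvpm" (len 12), cursors c1@5 c2@9 c4@10 c3@11, authorship ....1...2.3.
After op 3 (insert('y')): buffer="fkkzpyhurpyvypym" (len 16), cursors c1@6 c2@11 c4@13 c3@15, authorship ....11...22.433.
After op 4 (insert('k')): buffer="fkkzpykhurpykvykpykm" (len 20), cursors c1@7 c2@13 c4@16 c3@19, authorship ....111...222.44333.
After op 5 (insert('g')): buffer="fkkzpykghurpykgvykgpykgm" (len 24), cursors c1@8 c2@15 c4@19 c3@23, authorship ....1111...2222.4443333.
After op 6 (delete): buffer="fkkzpykhurpykvykpykm" (len 20), cursors c1@7 c2@13 c4@16 c3@19, authorship ....111...222.44333.
After op 7 (insert('u')): buffer="fkkzpykuhurpykuvykupykum" (len 24), cursors c1@8 c2@15 c4@19 c3@23, authorship ....1111...2222.4443333.
After op 8 (insert('p')): buffer="fkkzpykuphurpykupvykuppykupm" (len 28), cursors c1@9 c2@17 c4@22 c3@27, authorship ....11111...22222.444433333.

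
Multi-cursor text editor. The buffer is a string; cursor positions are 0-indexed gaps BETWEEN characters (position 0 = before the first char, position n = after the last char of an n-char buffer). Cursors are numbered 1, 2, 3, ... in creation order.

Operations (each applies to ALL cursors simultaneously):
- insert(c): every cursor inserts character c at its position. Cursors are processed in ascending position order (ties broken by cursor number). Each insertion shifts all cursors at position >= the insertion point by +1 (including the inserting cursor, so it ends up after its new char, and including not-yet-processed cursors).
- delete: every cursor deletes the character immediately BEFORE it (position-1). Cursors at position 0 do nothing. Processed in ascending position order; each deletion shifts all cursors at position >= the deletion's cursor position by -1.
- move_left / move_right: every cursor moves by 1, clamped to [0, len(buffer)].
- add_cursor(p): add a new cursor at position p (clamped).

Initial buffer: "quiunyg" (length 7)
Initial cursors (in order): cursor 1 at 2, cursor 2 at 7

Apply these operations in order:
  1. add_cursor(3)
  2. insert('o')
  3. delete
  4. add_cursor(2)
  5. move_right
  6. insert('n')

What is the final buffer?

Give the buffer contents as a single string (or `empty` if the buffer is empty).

Answer: quinnunnygn

Derivation:
After op 1 (add_cursor(3)): buffer="quiunyg" (len 7), cursors c1@2 c3@3 c2@7, authorship .......
After op 2 (insert('o')): buffer="quoiounygo" (len 10), cursors c1@3 c3@5 c2@10, authorship ..1.3....2
After op 3 (delete): buffer="quiunyg" (len 7), cursors c1@2 c3@3 c2@7, authorship .......
After op 4 (add_cursor(2)): buffer="quiunyg" (len 7), cursors c1@2 c4@2 c3@3 c2@7, authorship .......
After op 5 (move_right): buffer="quiunyg" (len 7), cursors c1@3 c4@3 c3@4 c2@7, authorship .......
After op 6 (insert('n')): buffer="quinnunnygn" (len 11), cursors c1@5 c4@5 c3@7 c2@11, authorship ...14.3...2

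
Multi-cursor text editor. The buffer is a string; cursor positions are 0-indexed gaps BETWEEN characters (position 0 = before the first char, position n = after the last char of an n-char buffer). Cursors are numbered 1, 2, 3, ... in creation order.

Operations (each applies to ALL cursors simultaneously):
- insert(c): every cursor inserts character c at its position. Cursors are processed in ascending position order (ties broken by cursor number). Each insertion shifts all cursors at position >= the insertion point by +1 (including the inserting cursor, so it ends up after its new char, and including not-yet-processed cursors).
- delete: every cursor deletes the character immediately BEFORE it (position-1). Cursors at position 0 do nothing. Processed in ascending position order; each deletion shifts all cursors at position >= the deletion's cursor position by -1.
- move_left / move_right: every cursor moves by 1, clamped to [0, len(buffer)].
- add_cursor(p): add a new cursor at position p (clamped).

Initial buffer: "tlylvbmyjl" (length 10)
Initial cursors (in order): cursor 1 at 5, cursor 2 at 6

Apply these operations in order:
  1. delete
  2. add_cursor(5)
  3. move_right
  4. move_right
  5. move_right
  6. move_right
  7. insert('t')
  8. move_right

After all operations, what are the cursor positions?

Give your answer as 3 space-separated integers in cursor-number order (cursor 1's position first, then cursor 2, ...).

Answer: 11 11 11

Derivation:
After op 1 (delete): buffer="tlylmyjl" (len 8), cursors c1@4 c2@4, authorship ........
After op 2 (add_cursor(5)): buffer="tlylmyjl" (len 8), cursors c1@4 c2@4 c3@5, authorship ........
After op 3 (move_right): buffer="tlylmyjl" (len 8), cursors c1@5 c2@5 c3@6, authorship ........
After op 4 (move_right): buffer="tlylmyjl" (len 8), cursors c1@6 c2@6 c3@7, authorship ........
After op 5 (move_right): buffer="tlylmyjl" (len 8), cursors c1@7 c2@7 c3@8, authorship ........
After op 6 (move_right): buffer="tlylmyjl" (len 8), cursors c1@8 c2@8 c3@8, authorship ........
After op 7 (insert('t')): buffer="tlylmyjlttt" (len 11), cursors c1@11 c2@11 c3@11, authorship ........123
After op 8 (move_right): buffer="tlylmyjlttt" (len 11), cursors c1@11 c2@11 c3@11, authorship ........123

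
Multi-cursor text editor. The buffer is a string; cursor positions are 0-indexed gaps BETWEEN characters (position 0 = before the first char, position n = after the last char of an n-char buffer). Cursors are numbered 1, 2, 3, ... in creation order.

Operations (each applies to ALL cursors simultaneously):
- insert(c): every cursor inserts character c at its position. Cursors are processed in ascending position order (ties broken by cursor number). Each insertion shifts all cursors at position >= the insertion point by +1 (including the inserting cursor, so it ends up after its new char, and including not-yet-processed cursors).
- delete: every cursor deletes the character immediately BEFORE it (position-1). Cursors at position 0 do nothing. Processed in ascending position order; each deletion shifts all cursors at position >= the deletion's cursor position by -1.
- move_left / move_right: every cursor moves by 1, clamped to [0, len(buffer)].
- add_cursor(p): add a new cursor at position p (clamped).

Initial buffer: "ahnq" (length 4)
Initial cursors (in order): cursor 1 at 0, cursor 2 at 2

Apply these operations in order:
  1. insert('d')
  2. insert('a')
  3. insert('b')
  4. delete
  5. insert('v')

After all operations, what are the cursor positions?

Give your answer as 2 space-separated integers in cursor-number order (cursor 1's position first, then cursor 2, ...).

After op 1 (insert('d')): buffer="dahdnq" (len 6), cursors c1@1 c2@4, authorship 1..2..
After op 2 (insert('a')): buffer="daahdanq" (len 8), cursors c1@2 c2@6, authorship 11..22..
After op 3 (insert('b')): buffer="dabahdabnq" (len 10), cursors c1@3 c2@8, authorship 111..222..
After op 4 (delete): buffer="daahdanq" (len 8), cursors c1@2 c2@6, authorship 11..22..
After op 5 (insert('v')): buffer="davahdavnq" (len 10), cursors c1@3 c2@8, authorship 111..222..

Answer: 3 8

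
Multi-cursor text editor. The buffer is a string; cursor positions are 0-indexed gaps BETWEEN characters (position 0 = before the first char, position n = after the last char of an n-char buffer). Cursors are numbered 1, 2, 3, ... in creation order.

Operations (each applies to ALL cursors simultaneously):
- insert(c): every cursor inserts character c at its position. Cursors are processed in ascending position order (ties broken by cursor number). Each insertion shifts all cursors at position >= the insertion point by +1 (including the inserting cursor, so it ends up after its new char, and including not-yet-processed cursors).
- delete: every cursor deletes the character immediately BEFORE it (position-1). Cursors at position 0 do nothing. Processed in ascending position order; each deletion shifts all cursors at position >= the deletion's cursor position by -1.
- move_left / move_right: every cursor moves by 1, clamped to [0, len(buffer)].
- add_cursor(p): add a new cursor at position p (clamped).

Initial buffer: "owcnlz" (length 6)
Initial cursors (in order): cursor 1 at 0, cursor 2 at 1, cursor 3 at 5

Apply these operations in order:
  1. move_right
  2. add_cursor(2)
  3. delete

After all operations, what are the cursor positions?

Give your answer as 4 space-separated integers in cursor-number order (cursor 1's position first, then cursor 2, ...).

After op 1 (move_right): buffer="owcnlz" (len 6), cursors c1@1 c2@2 c3@6, authorship ......
After op 2 (add_cursor(2)): buffer="owcnlz" (len 6), cursors c1@1 c2@2 c4@2 c3@6, authorship ......
After op 3 (delete): buffer="cnl" (len 3), cursors c1@0 c2@0 c4@0 c3@3, authorship ...

Answer: 0 0 3 0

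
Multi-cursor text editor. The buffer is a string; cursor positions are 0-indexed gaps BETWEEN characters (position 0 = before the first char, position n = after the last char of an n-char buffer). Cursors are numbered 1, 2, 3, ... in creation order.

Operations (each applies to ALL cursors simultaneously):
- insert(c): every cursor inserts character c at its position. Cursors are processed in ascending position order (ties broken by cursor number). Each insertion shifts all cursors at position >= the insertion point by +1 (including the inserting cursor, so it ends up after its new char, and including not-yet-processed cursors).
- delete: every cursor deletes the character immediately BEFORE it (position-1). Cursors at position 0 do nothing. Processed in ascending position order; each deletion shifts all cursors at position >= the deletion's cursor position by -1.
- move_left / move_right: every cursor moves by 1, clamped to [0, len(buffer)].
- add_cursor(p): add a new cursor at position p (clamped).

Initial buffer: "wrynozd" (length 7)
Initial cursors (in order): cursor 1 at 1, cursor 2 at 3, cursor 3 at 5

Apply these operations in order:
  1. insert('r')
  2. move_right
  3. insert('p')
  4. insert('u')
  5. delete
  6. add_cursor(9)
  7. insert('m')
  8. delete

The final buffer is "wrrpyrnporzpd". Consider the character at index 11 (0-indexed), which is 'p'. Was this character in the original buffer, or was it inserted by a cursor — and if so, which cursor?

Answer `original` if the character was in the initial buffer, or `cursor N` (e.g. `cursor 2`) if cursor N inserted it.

After op 1 (insert('r')): buffer="wrryrnorzd" (len 10), cursors c1@2 c2@5 c3@8, authorship .1..2..3..
After op 2 (move_right): buffer="wrryrnorzd" (len 10), cursors c1@3 c2@6 c3@9, authorship .1..2..3..
After op 3 (insert('p')): buffer="wrrpyrnporzpd" (len 13), cursors c1@4 c2@8 c3@12, authorship .1.1.2.2.3.3.
After op 4 (insert('u')): buffer="wrrpuyrnpuorzpud" (len 16), cursors c1@5 c2@10 c3@15, authorship .1.11.2.22.3.33.
After op 5 (delete): buffer="wrrpyrnporzpd" (len 13), cursors c1@4 c2@8 c3@12, authorship .1.1.2.2.3.3.
After op 6 (add_cursor(9)): buffer="wrrpyrnporzpd" (len 13), cursors c1@4 c2@8 c4@9 c3@12, authorship .1.1.2.2.3.3.
After op 7 (insert('m')): buffer="wrrpmyrnpmomrzpmd" (len 17), cursors c1@5 c2@10 c4@12 c3@16, authorship .1.11.2.22.43.33.
After op 8 (delete): buffer="wrrpyrnporzpd" (len 13), cursors c1@4 c2@8 c4@9 c3@12, authorship .1.1.2.2.3.3.
Authorship (.=original, N=cursor N): . 1 . 1 . 2 . 2 . 3 . 3 .
Index 11: author = 3

Answer: cursor 3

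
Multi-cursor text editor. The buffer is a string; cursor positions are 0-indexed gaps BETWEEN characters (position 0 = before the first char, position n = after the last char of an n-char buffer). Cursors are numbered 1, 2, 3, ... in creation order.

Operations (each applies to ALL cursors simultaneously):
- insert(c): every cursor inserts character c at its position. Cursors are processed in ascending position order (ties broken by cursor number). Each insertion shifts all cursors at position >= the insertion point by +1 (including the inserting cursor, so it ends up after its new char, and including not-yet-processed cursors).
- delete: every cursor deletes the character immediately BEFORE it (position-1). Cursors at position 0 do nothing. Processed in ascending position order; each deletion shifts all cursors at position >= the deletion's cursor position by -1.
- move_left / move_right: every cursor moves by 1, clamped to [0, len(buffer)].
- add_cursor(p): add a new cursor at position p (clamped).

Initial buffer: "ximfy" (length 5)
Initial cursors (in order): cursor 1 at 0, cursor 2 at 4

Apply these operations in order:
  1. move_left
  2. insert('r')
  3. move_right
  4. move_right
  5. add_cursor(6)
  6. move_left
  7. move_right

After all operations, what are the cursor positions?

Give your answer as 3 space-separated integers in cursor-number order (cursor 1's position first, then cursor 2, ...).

Answer: 3 7 6

Derivation:
After op 1 (move_left): buffer="ximfy" (len 5), cursors c1@0 c2@3, authorship .....
After op 2 (insert('r')): buffer="rximrfy" (len 7), cursors c1@1 c2@5, authorship 1...2..
After op 3 (move_right): buffer="rximrfy" (len 7), cursors c1@2 c2@6, authorship 1...2..
After op 4 (move_right): buffer="rximrfy" (len 7), cursors c1@3 c2@7, authorship 1...2..
After op 5 (add_cursor(6)): buffer="rximrfy" (len 7), cursors c1@3 c3@6 c2@7, authorship 1...2..
After op 6 (move_left): buffer="rximrfy" (len 7), cursors c1@2 c3@5 c2@6, authorship 1...2..
After op 7 (move_right): buffer="rximrfy" (len 7), cursors c1@3 c3@6 c2@7, authorship 1...2..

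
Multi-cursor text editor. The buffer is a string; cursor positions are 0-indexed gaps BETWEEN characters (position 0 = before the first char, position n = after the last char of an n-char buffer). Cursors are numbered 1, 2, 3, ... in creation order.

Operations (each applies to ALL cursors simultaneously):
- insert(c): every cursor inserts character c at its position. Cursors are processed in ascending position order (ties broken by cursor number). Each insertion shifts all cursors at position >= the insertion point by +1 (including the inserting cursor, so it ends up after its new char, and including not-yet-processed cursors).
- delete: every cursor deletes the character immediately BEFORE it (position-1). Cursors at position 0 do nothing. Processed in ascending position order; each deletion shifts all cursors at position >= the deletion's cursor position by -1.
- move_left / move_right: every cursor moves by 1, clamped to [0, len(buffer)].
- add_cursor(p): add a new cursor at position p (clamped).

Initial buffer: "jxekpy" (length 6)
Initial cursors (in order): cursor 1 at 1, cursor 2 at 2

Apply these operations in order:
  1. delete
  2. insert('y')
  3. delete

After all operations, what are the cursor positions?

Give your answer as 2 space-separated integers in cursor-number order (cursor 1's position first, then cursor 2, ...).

After op 1 (delete): buffer="ekpy" (len 4), cursors c1@0 c2@0, authorship ....
After op 2 (insert('y')): buffer="yyekpy" (len 6), cursors c1@2 c2@2, authorship 12....
After op 3 (delete): buffer="ekpy" (len 4), cursors c1@0 c2@0, authorship ....

Answer: 0 0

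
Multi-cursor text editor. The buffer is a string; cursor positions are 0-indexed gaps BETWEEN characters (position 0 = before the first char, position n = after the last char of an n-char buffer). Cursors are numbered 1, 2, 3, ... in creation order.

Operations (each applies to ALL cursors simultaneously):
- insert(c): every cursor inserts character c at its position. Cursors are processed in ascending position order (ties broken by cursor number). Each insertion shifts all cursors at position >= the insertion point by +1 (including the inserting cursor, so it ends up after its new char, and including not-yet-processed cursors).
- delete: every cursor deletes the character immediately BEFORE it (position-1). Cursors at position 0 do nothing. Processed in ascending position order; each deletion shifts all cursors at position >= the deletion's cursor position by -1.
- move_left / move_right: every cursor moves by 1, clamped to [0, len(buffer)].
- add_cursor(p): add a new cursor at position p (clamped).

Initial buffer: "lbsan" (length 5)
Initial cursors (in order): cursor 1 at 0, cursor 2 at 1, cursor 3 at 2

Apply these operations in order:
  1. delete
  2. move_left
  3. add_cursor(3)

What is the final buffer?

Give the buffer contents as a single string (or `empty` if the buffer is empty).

Answer: san

Derivation:
After op 1 (delete): buffer="san" (len 3), cursors c1@0 c2@0 c3@0, authorship ...
After op 2 (move_left): buffer="san" (len 3), cursors c1@0 c2@0 c3@0, authorship ...
After op 3 (add_cursor(3)): buffer="san" (len 3), cursors c1@0 c2@0 c3@0 c4@3, authorship ...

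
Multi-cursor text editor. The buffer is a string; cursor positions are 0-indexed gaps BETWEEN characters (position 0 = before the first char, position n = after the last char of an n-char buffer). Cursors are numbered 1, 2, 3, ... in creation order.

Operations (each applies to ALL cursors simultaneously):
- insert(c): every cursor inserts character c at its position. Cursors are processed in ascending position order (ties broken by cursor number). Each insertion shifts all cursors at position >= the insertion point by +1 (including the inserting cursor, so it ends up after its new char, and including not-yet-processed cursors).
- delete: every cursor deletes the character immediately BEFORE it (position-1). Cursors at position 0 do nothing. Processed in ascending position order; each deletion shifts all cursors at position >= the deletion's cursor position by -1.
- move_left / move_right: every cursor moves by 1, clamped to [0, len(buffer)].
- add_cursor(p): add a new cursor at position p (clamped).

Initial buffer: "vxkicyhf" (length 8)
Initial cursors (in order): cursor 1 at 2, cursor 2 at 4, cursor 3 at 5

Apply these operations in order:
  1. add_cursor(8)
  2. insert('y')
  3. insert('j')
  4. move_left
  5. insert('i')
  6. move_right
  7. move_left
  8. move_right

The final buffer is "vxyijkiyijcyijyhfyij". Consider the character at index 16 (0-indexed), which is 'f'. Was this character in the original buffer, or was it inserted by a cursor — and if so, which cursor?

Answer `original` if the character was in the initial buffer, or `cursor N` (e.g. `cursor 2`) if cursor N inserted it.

After op 1 (add_cursor(8)): buffer="vxkicyhf" (len 8), cursors c1@2 c2@4 c3@5 c4@8, authorship ........
After op 2 (insert('y')): buffer="vxykiycyyhfy" (len 12), cursors c1@3 c2@6 c3@8 c4@12, authorship ..1..2.3...4
After op 3 (insert('j')): buffer="vxyjkiyjcyjyhfyj" (len 16), cursors c1@4 c2@8 c3@11 c4@16, authorship ..11..22.33...44
After op 4 (move_left): buffer="vxyjkiyjcyjyhfyj" (len 16), cursors c1@3 c2@7 c3@10 c4@15, authorship ..11..22.33...44
After op 5 (insert('i')): buffer="vxyijkiyijcyijyhfyij" (len 20), cursors c1@4 c2@9 c3@13 c4@19, authorship ..111..222.333...444
After op 6 (move_right): buffer="vxyijkiyijcyijyhfyij" (len 20), cursors c1@5 c2@10 c3@14 c4@20, authorship ..111..222.333...444
After op 7 (move_left): buffer="vxyijkiyijcyijyhfyij" (len 20), cursors c1@4 c2@9 c3@13 c4@19, authorship ..111..222.333...444
After op 8 (move_right): buffer="vxyijkiyijcyijyhfyij" (len 20), cursors c1@5 c2@10 c3@14 c4@20, authorship ..111..222.333...444
Authorship (.=original, N=cursor N): . . 1 1 1 . . 2 2 2 . 3 3 3 . . . 4 4 4
Index 16: author = original

Answer: original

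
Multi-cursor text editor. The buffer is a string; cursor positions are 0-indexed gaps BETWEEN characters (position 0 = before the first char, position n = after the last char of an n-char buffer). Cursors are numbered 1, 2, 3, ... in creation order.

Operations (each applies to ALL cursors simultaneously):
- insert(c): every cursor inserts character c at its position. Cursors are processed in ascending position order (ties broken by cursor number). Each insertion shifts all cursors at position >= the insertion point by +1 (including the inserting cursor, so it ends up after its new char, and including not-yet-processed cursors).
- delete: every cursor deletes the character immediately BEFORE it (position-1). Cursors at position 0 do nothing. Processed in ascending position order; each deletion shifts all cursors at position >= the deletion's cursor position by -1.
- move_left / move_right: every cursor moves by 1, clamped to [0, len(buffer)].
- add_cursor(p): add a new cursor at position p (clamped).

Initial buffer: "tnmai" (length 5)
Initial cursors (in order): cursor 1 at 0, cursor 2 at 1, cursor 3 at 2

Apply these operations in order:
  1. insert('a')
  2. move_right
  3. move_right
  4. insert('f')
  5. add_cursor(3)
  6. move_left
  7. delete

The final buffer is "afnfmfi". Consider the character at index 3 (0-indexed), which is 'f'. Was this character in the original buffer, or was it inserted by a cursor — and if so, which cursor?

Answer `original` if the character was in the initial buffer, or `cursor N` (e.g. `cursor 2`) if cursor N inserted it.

Answer: cursor 2

Derivation:
After op 1 (insert('a')): buffer="atanamai" (len 8), cursors c1@1 c2@3 c3@5, authorship 1.2.3...
After op 2 (move_right): buffer="atanamai" (len 8), cursors c1@2 c2@4 c3@6, authorship 1.2.3...
After op 3 (move_right): buffer="atanamai" (len 8), cursors c1@3 c2@5 c3@7, authorship 1.2.3...
After op 4 (insert('f')): buffer="atafnafmafi" (len 11), cursors c1@4 c2@7 c3@10, authorship 1.21.32..3.
After op 5 (add_cursor(3)): buffer="atafnafmafi" (len 11), cursors c4@3 c1@4 c2@7 c3@10, authorship 1.21.32..3.
After op 6 (move_left): buffer="atafnafmafi" (len 11), cursors c4@2 c1@3 c2@6 c3@9, authorship 1.21.32..3.
After op 7 (delete): buffer="afnfmfi" (len 7), cursors c1@1 c4@1 c2@3 c3@5, authorship 11.2.3.
Authorship (.=original, N=cursor N): 1 1 . 2 . 3 .
Index 3: author = 2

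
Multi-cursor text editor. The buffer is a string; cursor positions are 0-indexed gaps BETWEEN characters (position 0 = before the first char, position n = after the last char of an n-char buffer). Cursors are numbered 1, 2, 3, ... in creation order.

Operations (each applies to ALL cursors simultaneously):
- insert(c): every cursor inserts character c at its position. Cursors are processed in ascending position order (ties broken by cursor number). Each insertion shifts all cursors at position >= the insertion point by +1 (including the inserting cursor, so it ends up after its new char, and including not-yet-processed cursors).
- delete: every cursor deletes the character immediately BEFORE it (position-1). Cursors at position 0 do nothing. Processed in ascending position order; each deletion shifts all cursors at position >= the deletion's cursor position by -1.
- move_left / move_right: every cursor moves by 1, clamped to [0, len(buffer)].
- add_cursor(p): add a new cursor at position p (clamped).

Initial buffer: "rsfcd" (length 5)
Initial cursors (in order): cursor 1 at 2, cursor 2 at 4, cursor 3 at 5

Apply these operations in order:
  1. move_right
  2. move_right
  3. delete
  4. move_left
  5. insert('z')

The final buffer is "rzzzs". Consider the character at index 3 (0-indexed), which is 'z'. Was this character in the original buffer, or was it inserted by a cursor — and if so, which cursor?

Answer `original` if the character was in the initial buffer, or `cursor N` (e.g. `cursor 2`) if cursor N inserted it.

Answer: cursor 3

Derivation:
After op 1 (move_right): buffer="rsfcd" (len 5), cursors c1@3 c2@5 c3@5, authorship .....
After op 2 (move_right): buffer="rsfcd" (len 5), cursors c1@4 c2@5 c3@5, authorship .....
After op 3 (delete): buffer="rs" (len 2), cursors c1@2 c2@2 c3@2, authorship ..
After op 4 (move_left): buffer="rs" (len 2), cursors c1@1 c2@1 c3@1, authorship ..
After op 5 (insert('z')): buffer="rzzzs" (len 5), cursors c1@4 c2@4 c3@4, authorship .123.
Authorship (.=original, N=cursor N): . 1 2 3 .
Index 3: author = 3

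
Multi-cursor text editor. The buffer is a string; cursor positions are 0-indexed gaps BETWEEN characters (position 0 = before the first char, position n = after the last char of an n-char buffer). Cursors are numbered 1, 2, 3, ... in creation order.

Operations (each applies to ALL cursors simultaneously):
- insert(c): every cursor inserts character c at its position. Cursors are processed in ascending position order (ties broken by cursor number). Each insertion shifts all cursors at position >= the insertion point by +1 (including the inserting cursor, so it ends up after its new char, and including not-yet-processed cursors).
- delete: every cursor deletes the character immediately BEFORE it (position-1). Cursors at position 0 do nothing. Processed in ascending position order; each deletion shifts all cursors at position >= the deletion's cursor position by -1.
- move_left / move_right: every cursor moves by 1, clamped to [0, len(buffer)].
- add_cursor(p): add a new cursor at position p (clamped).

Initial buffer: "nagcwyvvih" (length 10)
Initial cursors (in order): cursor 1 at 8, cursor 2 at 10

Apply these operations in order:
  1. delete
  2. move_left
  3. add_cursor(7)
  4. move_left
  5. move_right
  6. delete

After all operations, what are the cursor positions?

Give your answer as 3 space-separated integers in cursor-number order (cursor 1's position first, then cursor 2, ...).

Answer: 4 4 4

Derivation:
After op 1 (delete): buffer="nagcwyvi" (len 8), cursors c1@7 c2@8, authorship ........
After op 2 (move_left): buffer="nagcwyvi" (len 8), cursors c1@6 c2@7, authorship ........
After op 3 (add_cursor(7)): buffer="nagcwyvi" (len 8), cursors c1@6 c2@7 c3@7, authorship ........
After op 4 (move_left): buffer="nagcwyvi" (len 8), cursors c1@5 c2@6 c3@6, authorship ........
After op 5 (move_right): buffer="nagcwyvi" (len 8), cursors c1@6 c2@7 c3@7, authorship ........
After op 6 (delete): buffer="nagci" (len 5), cursors c1@4 c2@4 c3@4, authorship .....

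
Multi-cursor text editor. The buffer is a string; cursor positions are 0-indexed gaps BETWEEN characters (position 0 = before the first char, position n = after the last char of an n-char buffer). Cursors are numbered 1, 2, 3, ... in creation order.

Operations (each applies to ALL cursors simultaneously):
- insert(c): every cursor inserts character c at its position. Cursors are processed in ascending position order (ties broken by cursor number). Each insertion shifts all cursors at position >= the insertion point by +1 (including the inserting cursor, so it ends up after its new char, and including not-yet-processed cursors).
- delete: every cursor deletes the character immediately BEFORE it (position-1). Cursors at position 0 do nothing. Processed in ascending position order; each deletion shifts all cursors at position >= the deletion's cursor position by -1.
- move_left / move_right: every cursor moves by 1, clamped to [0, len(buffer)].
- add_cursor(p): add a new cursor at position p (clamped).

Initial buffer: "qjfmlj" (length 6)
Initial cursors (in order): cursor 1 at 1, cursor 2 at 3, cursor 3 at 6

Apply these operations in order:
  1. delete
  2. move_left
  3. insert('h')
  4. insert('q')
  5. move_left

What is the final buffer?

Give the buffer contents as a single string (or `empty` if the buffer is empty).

After op 1 (delete): buffer="jml" (len 3), cursors c1@0 c2@1 c3@3, authorship ...
After op 2 (move_left): buffer="jml" (len 3), cursors c1@0 c2@0 c3@2, authorship ...
After op 3 (insert('h')): buffer="hhjmhl" (len 6), cursors c1@2 c2@2 c3@5, authorship 12..3.
After op 4 (insert('q')): buffer="hhqqjmhql" (len 9), cursors c1@4 c2@4 c3@8, authorship 1212..33.
After op 5 (move_left): buffer="hhqqjmhql" (len 9), cursors c1@3 c2@3 c3@7, authorship 1212..33.

Answer: hhqqjmhql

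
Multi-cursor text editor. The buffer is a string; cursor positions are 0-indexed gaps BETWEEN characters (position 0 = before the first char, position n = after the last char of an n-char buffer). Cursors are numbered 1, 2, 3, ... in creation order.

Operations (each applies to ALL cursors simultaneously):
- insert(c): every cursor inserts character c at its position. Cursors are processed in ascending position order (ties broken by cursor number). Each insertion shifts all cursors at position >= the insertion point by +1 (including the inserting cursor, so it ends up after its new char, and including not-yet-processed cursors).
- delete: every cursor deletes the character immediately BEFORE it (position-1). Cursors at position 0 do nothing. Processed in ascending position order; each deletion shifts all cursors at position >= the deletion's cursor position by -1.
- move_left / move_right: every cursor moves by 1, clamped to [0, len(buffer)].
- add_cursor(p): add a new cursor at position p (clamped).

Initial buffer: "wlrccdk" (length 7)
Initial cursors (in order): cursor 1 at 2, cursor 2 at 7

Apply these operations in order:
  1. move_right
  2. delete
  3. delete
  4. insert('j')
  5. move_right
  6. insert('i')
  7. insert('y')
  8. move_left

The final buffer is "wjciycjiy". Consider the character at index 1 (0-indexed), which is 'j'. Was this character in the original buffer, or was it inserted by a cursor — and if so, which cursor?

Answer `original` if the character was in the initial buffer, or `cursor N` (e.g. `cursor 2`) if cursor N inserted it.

After op 1 (move_right): buffer="wlrccdk" (len 7), cursors c1@3 c2@7, authorship .......
After op 2 (delete): buffer="wlccd" (len 5), cursors c1@2 c2@5, authorship .....
After op 3 (delete): buffer="wcc" (len 3), cursors c1@1 c2@3, authorship ...
After op 4 (insert('j')): buffer="wjccj" (len 5), cursors c1@2 c2@5, authorship .1..2
After op 5 (move_right): buffer="wjccj" (len 5), cursors c1@3 c2@5, authorship .1..2
After op 6 (insert('i')): buffer="wjcicji" (len 7), cursors c1@4 c2@7, authorship .1.1.22
After op 7 (insert('y')): buffer="wjciycjiy" (len 9), cursors c1@5 c2@9, authorship .1.11.222
After op 8 (move_left): buffer="wjciycjiy" (len 9), cursors c1@4 c2@8, authorship .1.11.222
Authorship (.=original, N=cursor N): . 1 . 1 1 . 2 2 2
Index 1: author = 1

Answer: cursor 1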